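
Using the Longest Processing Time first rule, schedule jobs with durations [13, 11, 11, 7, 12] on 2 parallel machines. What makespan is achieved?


Sort jobs in decreasing order (LPT): [13, 12, 11, 11, 7]
Assign each job to the least loaded machine:
  Machine 1: jobs [13, 11], load = 24
  Machine 2: jobs [12, 11, 7], load = 30
Makespan = max load = 30

30


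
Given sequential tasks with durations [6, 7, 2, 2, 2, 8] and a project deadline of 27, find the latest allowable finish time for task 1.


LF(activity 1) = deadline - sum of successor durations
Successors: activities 2 through 6 with durations [7, 2, 2, 2, 8]
Sum of successor durations = 21
LF = 27 - 21 = 6

6


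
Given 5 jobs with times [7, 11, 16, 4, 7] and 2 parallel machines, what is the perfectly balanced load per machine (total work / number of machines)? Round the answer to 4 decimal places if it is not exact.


Total processing time = 7 + 11 + 16 + 4 + 7 = 45
Number of machines = 2
Ideal balanced load = 45 / 2 = 22.5

22.5


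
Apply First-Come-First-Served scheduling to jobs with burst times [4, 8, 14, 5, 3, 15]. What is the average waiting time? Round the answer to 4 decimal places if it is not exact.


FCFS order (as given): [4, 8, 14, 5, 3, 15]
Waiting times:
  Job 1: wait = 0
  Job 2: wait = 4
  Job 3: wait = 12
  Job 4: wait = 26
  Job 5: wait = 31
  Job 6: wait = 34
Sum of waiting times = 107
Average waiting time = 107/6 = 17.8333

17.8333


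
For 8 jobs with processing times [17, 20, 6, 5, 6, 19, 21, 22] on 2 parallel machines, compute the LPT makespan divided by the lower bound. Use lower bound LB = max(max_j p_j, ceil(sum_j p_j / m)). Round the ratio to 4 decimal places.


LPT order: [22, 21, 20, 19, 17, 6, 6, 5]
Machine loads after assignment: [58, 58]
LPT makespan = 58
Lower bound = max(max_job, ceil(total/2)) = max(22, 58) = 58
Ratio = 58 / 58 = 1.0

1.0


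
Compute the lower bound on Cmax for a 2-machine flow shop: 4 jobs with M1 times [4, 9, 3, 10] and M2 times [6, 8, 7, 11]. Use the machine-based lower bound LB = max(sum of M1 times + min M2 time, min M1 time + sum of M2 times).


LB1 = sum(M1 times) + min(M2 times) = 26 + 6 = 32
LB2 = min(M1 times) + sum(M2 times) = 3 + 32 = 35
Lower bound = max(LB1, LB2) = max(32, 35) = 35

35


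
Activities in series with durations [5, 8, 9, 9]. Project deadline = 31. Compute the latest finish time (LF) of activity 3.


LF(activity 3) = deadline - sum of successor durations
Successors: activities 4 through 4 with durations [9]
Sum of successor durations = 9
LF = 31 - 9 = 22

22


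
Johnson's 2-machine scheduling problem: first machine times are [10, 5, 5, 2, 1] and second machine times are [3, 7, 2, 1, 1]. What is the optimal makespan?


Apply Johnson's rule:
  Group 1 (a <= b): [(5, 1, 1), (2, 5, 7)]
  Group 2 (a > b): [(1, 10, 3), (3, 5, 2), (4, 2, 1)]
Optimal job order: [5, 2, 1, 3, 4]
Schedule:
  Job 5: M1 done at 1, M2 done at 2
  Job 2: M1 done at 6, M2 done at 13
  Job 1: M1 done at 16, M2 done at 19
  Job 3: M1 done at 21, M2 done at 23
  Job 4: M1 done at 23, M2 done at 24
Makespan = 24

24


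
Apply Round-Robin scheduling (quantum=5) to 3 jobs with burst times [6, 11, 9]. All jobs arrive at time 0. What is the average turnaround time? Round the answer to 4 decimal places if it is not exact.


Time quantum = 5
Execution trace:
  J1 runs 5 units, time = 5
  J2 runs 5 units, time = 10
  J3 runs 5 units, time = 15
  J1 runs 1 units, time = 16
  J2 runs 5 units, time = 21
  J3 runs 4 units, time = 25
  J2 runs 1 units, time = 26
Finish times: [16, 26, 25]
Average turnaround = 67/3 = 22.3333

22.3333


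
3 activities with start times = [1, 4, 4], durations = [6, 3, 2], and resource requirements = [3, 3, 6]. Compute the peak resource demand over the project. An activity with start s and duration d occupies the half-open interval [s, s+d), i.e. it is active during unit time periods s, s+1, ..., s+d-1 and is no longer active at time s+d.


Each activity i is active on [start_i, start_i + duration_i).
Compute total resource usage per time slot:
  t=0: active resources = [], total = 0
  t=1: active resources = [3], total = 3
  t=2: active resources = [3], total = 3
  t=3: active resources = [3], total = 3
  t=4: active resources = [3, 3, 6], total = 12
  t=5: active resources = [3, 3, 6], total = 12
  t=6: active resources = [3, 3], total = 6
Peak resource demand = 12

12


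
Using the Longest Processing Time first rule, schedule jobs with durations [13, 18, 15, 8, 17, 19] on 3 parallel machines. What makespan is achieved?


Sort jobs in decreasing order (LPT): [19, 18, 17, 15, 13, 8]
Assign each job to the least loaded machine:
  Machine 1: jobs [19, 8], load = 27
  Machine 2: jobs [18, 13], load = 31
  Machine 3: jobs [17, 15], load = 32
Makespan = max load = 32

32


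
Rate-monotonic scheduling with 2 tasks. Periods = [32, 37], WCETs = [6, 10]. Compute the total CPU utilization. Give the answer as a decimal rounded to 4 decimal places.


Compute individual utilizations (exact fractions):
  Task 1: C/T = 6/32 = 3/16 (approx. 0.1875)
  Task 2: C/T = 10/37 (approx. 0.2703)
Total utilization U = 3/16 + 10/37 = 271/592
Rounded to 4 decimal places: U = 0.4578
RM (Liu & Layland) bound for 2 tasks = 0.828427; compare with U = 271/592 (approx. 0.457770)
U <= bound, so schedulable by RM sufficient condition.

0.4578


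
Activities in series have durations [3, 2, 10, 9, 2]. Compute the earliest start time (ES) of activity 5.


Activity 5 starts after activities 1 through 4 complete.
Predecessor durations: [3, 2, 10, 9]
ES = 3 + 2 + 10 + 9 = 24

24


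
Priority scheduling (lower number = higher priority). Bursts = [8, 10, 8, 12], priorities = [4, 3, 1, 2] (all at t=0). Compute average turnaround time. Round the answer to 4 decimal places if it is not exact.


Sort by priority (ascending = highest first):
Order: [(1, 8), (2, 12), (3, 10), (4, 8)]
Completion times:
  Priority 1, burst=8, C=8
  Priority 2, burst=12, C=20
  Priority 3, burst=10, C=30
  Priority 4, burst=8, C=38
Average turnaround = 96/4 = 24.0

24.0


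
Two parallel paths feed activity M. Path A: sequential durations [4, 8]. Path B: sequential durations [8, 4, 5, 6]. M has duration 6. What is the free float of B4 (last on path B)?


ES(B4) = sum of predecessors on chain B = 17
EF(B4) = ES + duration = 17 + 6 = 23
Successor of B4 is M. ES(M) = max(sum(A), sum(B)) = max(12, 23) = 23
Free float = ES(successor) - EF(current) = 23 - 23 = 0

0


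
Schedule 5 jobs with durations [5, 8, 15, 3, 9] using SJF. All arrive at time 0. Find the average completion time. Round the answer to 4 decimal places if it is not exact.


SJF order (ascending): [3, 5, 8, 9, 15]
Completion times:
  Job 1: burst=3, C=3
  Job 2: burst=5, C=8
  Job 3: burst=8, C=16
  Job 4: burst=9, C=25
  Job 5: burst=15, C=40
Average completion = 92/5 = 18.4

18.4


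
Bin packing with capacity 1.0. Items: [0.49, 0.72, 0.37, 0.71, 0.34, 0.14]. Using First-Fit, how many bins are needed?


Place items sequentially using First-Fit:
  Item 0.49 -> new Bin 1
  Item 0.72 -> new Bin 2
  Item 0.37 -> Bin 1 (now 0.86)
  Item 0.71 -> new Bin 3
  Item 0.34 -> new Bin 4
  Item 0.14 -> Bin 1 (now 1.0)
Total bins used = 4

4


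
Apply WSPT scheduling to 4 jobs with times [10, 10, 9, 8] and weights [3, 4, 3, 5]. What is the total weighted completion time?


Compute p/w ratios and sort ascending (WSPT): [(8, 5), (10, 4), (9, 3), (10, 3)]
Compute weighted completion times:
  Job (p=8,w=5): C=8, w*C=5*8=40
  Job (p=10,w=4): C=18, w*C=4*18=72
  Job (p=9,w=3): C=27, w*C=3*27=81
  Job (p=10,w=3): C=37, w*C=3*37=111
Total weighted completion time = 304

304


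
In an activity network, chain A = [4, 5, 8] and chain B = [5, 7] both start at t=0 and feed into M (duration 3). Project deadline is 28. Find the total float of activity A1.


Forward pass: ES(A1) = sum of predecessors on chain A = 0
EF = ES + duration = 0 + 4 = 4
Backward pass: LF(M) = deadline = 28; LS(M) = 28 - 3 = 25
LF(A1) = LS(M) - sum(successors on chain A) = 25 - 13 = 12
LS = LF - duration = 12 - 4 = 8
Total float = LS - ES = 8 - 0 = 8

8


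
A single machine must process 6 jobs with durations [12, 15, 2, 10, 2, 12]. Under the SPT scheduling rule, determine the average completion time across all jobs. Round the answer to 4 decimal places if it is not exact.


Sort jobs by processing time (SPT order): [2, 2, 10, 12, 12, 15]
Compute completion times sequentially:
  Job 1: processing = 2, completes at 2
  Job 2: processing = 2, completes at 4
  Job 3: processing = 10, completes at 14
  Job 4: processing = 12, completes at 26
  Job 5: processing = 12, completes at 38
  Job 6: processing = 15, completes at 53
Sum of completion times = 137
Average completion time = 137/6 = 22.8333

22.8333


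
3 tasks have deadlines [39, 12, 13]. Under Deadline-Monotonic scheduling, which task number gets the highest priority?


Sort tasks by relative deadline (ascending):
  Task 2: deadline = 12
  Task 3: deadline = 13
  Task 1: deadline = 39
Priority order (highest first): [2, 3, 1]
Highest priority task = 2

2


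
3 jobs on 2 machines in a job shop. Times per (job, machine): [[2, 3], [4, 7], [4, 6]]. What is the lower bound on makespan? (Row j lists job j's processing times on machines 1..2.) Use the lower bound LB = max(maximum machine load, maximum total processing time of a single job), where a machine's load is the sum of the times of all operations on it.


Machine loads:
  Machine 1: 2 + 4 + 4 = 10
  Machine 2: 3 + 7 + 6 = 16
Max machine load = 16
Job totals:
  Job 1: 5
  Job 2: 11
  Job 3: 10
Max job total = 11
Lower bound = max(16, 11) = 16

16


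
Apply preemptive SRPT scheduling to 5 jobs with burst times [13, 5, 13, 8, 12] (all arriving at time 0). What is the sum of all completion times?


Since all jobs arrive at t=0, SRPT equals SPT ordering.
SPT order: [5, 8, 12, 13, 13]
Completion times:
  Job 1: p=5, C=5
  Job 2: p=8, C=13
  Job 3: p=12, C=25
  Job 4: p=13, C=38
  Job 5: p=13, C=51
Total completion time = 5 + 13 + 25 + 38 + 51 = 132

132


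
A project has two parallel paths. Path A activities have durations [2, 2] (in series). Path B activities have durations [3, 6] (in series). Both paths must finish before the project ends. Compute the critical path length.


Path A total = 2 + 2 = 4
Path B total = 3 + 6 = 9
Critical path = longest path = max(4, 9) = 9

9


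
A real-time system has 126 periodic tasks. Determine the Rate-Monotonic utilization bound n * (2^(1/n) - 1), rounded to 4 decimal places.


Compute 2^(1/126) = 1.0055163273
Subtract 1: 1.0055163273 - 1 = 0.0055163273
Multiply by n: 126 * 0.0055163273 = 0.6950572398
Round to 4 dp: 0.6951

0.6951


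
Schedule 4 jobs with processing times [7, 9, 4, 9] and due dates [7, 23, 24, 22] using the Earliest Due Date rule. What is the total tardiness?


Sort by due date (EDD order): [(7, 7), (9, 22), (9, 23), (4, 24)]
Compute completion times and tardiness:
  Job 1: p=7, d=7, C=7, tardiness=max(0,7-7)=0
  Job 2: p=9, d=22, C=16, tardiness=max(0,16-22)=0
  Job 3: p=9, d=23, C=25, tardiness=max(0,25-23)=2
  Job 4: p=4, d=24, C=29, tardiness=max(0,29-24)=5
Total tardiness = 7

7


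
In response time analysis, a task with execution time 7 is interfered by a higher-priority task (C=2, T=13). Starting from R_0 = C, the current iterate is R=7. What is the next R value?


R_next = C + ceil(R_prev / T_hp) * C_hp
ceil(7 / 13) = ceil(0.5385) = 1
Interference = 1 * 2 = 2
R_next = 7 + 2 = 9

9


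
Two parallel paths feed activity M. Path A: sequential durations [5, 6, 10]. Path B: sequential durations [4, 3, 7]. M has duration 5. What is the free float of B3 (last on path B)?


ES(B3) = sum of predecessors on chain B = 7
EF(B3) = ES + duration = 7 + 7 = 14
Successor of B3 is M. ES(M) = max(sum(A), sum(B)) = max(21, 14) = 21
Free float = ES(successor) - EF(current) = 21 - 14 = 7

7


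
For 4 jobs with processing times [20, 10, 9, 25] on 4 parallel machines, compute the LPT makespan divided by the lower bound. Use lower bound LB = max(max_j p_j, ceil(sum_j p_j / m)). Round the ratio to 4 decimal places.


LPT order: [25, 20, 10, 9]
Machine loads after assignment: [25, 20, 10, 9]
LPT makespan = 25
Lower bound = max(max_job, ceil(total/4)) = max(25, 16) = 25
Ratio = 25 / 25 = 1.0

1.0


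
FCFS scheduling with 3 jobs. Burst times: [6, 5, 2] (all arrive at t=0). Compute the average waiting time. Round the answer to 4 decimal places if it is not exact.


FCFS order (as given): [6, 5, 2]
Waiting times:
  Job 1: wait = 0
  Job 2: wait = 6
  Job 3: wait = 11
Sum of waiting times = 17
Average waiting time = 17/3 = 5.6667

5.6667


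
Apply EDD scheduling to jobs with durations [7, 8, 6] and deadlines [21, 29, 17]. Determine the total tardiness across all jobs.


Sort by due date (EDD order): [(6, 17), (7, 21), (8, 29)]
Compute completion times and tardiness:
  Job 1: p=6, d=17, C=6, tardiness=max(0,6-17)=0
  Job 2: p=7, d=21, C=13, tardiness=max(0,13-21)=0
  Job 3: p=8, d=29, C=21, tardiness=max(0,21-29)=0
Total tardiness = 0

0


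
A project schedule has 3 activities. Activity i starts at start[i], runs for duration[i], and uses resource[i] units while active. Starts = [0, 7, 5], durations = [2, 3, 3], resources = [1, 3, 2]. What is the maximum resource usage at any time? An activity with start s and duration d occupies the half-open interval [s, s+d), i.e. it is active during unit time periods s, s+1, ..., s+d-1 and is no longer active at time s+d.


Each activity i is active on [start_i, start_i + duration_i).
Compute total resource usage per time slot:
  t=0: active resources = [1], total = 1
  t=1: active resources = [1], total = 1
  t=2: active resources = [], total = 0
  t=3: active resources = [], total = 0
  t=4: active resources = [], total = 0
  t=5: active resources = [2], total = 2
  t=6: active resources = [2], total = 2
  t=7: active resources = [3, 2], total = 5
  t=8: active resources = [3], total = 3
  t=9: active resources = [3], total = 3
Peak resource demand = 5

5


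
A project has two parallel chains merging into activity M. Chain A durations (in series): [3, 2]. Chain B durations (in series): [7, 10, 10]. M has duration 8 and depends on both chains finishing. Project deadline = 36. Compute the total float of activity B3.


Forward pass: ES(B3) = sum of predecessors on chain B = 17
EF = ES + duration = 17 + 10 = 27
Backward pass: LF(M) = deadline = 36; LS(M) = 36 - 8 = 28
LF(B3) = LS(M) - sum(successors on chain B) = 28 - 0 = 28
LS = LF - duration = 28 - 10 = 18
Total float = LS - ES = 18 - 17 = 1

1


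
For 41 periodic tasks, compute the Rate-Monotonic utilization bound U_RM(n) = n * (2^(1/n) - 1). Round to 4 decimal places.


Compute 2^(1/41) = 1.0170497444
Subtract 1: 1.0170497444 - 1 = 0.0170497444
Multiply by n: 41 * 0.0170497444 = 0.6990395204
Round to 4 dp: 0.6990

0.6990


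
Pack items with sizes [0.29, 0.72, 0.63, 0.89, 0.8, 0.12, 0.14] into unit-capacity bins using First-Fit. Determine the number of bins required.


Place items sequentially using First-Fit:
  Item 0.29 -> new Bin 1
  Item 0.72 -> new Bin 2
  Item 0.63 -> Bin 1 (now 0.92)
  Item 0.89 -> new Bin 3
  Item 0.8 -> new Bin 4
  Item 0.12 -> Bin 2 (now 0.84)
  Item 0.14 -> Bin 2 (now 0.98)
Total bins used = 4

4


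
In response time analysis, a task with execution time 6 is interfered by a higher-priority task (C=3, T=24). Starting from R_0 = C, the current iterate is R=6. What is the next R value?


R_next = C + ceil(R_prev / T_hp) * C_hp
ceil(6 / 24) = ceil(0.25) = 1
Interference = 1 * 3 = 3
R_next = 6 + 3 = 9

9


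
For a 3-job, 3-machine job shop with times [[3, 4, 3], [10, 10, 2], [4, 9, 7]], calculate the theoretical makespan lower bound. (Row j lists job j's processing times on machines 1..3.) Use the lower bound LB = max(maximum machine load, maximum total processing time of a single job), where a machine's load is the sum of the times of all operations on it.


Machine loads:
  Machine 1: 3 + 10 + 4 = 17
  Machine 2: 4 + 10 + 9 = 23
  Machine 3: 3 + 2 + 7 = 12
Max machine load = 23
Job totals:
  Job 1: 10
  Job 2: 22
  Job 3: 20
Max job total = 22
Lower bound = max(23, 22) = 23

23


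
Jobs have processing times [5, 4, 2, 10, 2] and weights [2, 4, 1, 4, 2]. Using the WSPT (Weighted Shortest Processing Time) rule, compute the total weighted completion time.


Compute p/w ratios and sort ascending (WSPT): [(4, 4), (2, 2), (2, 1), (5, 2), (10, 4)]
Compute weighted completion times:
  Job (p=4,w=4): C=4, w*C=4*4=16
  Job (p=2,w=2): C=6, w*C=2*6=12
  Job (p=2,w=1): C=8, w*C=1*8=8
  Job (p=5,w=2): C=13, w*C=2*13=26
  Job (p=10,w=4): C=23, w*C=4*23=92
Total weighted completion time = 154

154


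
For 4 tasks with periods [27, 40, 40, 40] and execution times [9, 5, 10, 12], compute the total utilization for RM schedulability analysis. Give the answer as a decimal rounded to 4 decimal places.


Compute individual utilizations (exact fractions):
  Task 1: C/T = 9/27 = 1/3 (approx. 0.3333)
  Task 2: C/T = 5/40 = 1/8 (approx. 0.125)
  Task 3: C/T = 10/40 = 1/4 (approx. 0.25)
  Task 4: C/T = 12/40 = 3/10 (approx. 0.3)
Total utilization U = 1/3 + 1/8 + 1/4 + 3/10 = 121/120
Rounded to 4 decimal places: U = 1.0083
RM (Liu & Layland) bound for 4 tasks = 0.756828; compare with U = 121/120 (approx. 1.008333)
U > 1, so the task set is not schedulable (processor overloaded).

1.0083


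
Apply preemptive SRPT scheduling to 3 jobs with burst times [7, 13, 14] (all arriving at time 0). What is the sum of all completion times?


Since all jobs arrive at t=0, SRPT equals SPT ordering.
SPT order: [7, 13, 14]
Completion times:
  Job 1: p=7, C=7
  Job 2: p=13, C=20
  Job 3: p=14, C=34
Total completion time = 7 + 20 + 34 = 61

61


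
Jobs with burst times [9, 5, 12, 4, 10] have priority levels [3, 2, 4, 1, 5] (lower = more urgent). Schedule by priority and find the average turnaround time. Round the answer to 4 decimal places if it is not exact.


Sort by priority (ascending = highest first):
Order: [(1, 4), (2, 5), (3, 9), (4, 12), (5, 10)]
Completion times:
  Priority 1, burst=4, C=4
  Priority 2, burst=5, C=9
  Priority 3, burst=9, C=18
  Priority 4, burst=12, C=30
  Priority 5, burst=10, C=40
Average turnaround = 101/5 = 20.2

20.2


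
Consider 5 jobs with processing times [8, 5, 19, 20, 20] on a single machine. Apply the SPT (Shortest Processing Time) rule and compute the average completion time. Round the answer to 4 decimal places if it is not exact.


Sort jobs by processing time (SPT order): [5, 8, 19, 20, 20]
Compute completion times sequentially:
  Job 1: processing = 5, completes at 5
  Job 2: processing = 8, completes at 13
  Job 3: processing = 19, completes at 32
  Job 4: processing = 20, completes at 52
  Job 5: processing = 20, completes at 72
Sum of completion times = 174
Average completion time = 174/5 = 34.8

34.8


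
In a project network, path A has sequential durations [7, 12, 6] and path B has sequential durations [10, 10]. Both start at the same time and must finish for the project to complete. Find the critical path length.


Path A total = 7 + 12 + 6 = 25
Path B total = 10 + 10 = 20
Critical path = longest path = max(25, 20) = 25

25


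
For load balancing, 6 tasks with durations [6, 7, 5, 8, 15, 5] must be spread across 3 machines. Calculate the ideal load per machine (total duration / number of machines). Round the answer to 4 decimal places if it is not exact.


Total processing time = 6 + 7 + 5 + 8 + 15 + 5 = 46
Number of machines = 3
Ideal balanced load = 46 / 3 = 15.3333

15.3333


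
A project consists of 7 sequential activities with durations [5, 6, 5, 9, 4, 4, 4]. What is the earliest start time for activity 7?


Activity 7 starts after activities 1 through 6 complete.
Predecessor durations: [5, 6, 5, 9, 4, 4]
ES = 5 + 6 + 5 + 9 + 4 + 4 = 33

33


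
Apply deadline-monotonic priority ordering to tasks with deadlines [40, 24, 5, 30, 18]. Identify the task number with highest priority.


Sort tasks by relative deadline (ascending):
  Task 3: deadline = 5
  Task 5: deadline = 18
  Task 2: deadline = 24
  Task 4: deadline = 30
  Task 1: deadline = 40
Priority order (highest first): [3, 5, 2, 4, 1]
Highest priority task = 3

3


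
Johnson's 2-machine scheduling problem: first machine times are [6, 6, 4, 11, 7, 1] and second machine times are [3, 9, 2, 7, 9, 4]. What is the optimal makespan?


Apply Johnson's rule:
  Group 1 (a <= b): [(6, 1, 4), (2, 6, 9), (5, 7, 9)]
  Group 2 (a > b): [(4, 11, 7), (1, 6, 3), (3, 4, 2)]
Optimal job order: [6, 2, 5, 4, 1, 3]
Schedule:
  Job 6: M1 done at 1, M2 done at 5
  Job 2: M1 done at 7, M2 done at 16
  Job 5: M1 done at 14, M2 done at 25
  Job 4: M1 done at 25, M2 done at 32
  Job 1: M1 done at 31, M2 done at 35
  Job 3: M1 done at 35, M2 done at 37
Makespan = 37

37


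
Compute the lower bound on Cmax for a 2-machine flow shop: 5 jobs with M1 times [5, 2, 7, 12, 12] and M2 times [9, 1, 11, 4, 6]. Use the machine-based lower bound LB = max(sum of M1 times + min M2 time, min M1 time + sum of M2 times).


LB1 = sum(M1 times) + min(M2 times) = 38 + 1 = 39
LB2 = min(M1 times) + sum(M2 times) = 2 + 31 = 33
Lower bound = max(LB1, LB2) = max(39, 33) = 39

39


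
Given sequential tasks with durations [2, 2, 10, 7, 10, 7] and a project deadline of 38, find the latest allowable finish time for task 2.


LF(activity 2) = deadline - sum of successor durations
Successors: activities 3 through 6 with durations [10, 7, 10, 7]
Sum of successor durations = 34
LF = 38 - 34 = 4

4


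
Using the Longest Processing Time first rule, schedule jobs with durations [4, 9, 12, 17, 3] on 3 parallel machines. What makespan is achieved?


Sort jobs in decreasing order (LPT): [17, 12, 9, 4, 3]
Assign each job to the least loaded machine:
  Machine 1: jobs [17], load = 17
  Machine 2: jobs [12, 3], load = 15
  Machine 3: jobs [9, 4], load = 13
Makespan = max load = 17

17


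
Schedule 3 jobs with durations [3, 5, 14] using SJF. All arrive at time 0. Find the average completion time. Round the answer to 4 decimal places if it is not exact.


SJF order (ascending): [3, 5, 14]
Completion times:
  Job 1: burst=3, C=3
  Job 2: burst=5, C=8
  Job 3: burst=14, C=22
Average completion = 33/3 = 11.0

11.0


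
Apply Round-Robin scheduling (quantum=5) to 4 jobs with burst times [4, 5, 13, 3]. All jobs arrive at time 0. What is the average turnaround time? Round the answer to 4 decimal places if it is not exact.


Time quantum = 5
Execution trace:
  J1 runs 4 units, time = 4
  J2 runs 5 units, time = 9
  J3 runs 5 units, time = 14
  J4 runs 3 units, time = 17
  J3 runs 5 units, time = 22
  J3 runs 3 units, time = 25
Finish times: [4, 9, 25, 17]
Average turnaround = 55/4 = 13.75

13.75


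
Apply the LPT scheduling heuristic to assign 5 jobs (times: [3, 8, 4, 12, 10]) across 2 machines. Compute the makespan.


Sort jobs in decreasing order (LPT): [12, 10, 8, 4, 3]
Assign each job to the least loaded machine:
  Machine 1: jobs [12, 4, 3], load = 19
  Machine 2: jobs [10, 8], load = 18
Makespan = max load = 19

19


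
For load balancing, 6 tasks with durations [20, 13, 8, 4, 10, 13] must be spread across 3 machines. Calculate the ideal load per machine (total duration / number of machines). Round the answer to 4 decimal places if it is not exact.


Total processing time = 20 + 13 + 8 + 4 + 10 + 13 = 68
Number of machines = 3
Ideal balanced load = 68 / 3 = 22.6667

22.6667


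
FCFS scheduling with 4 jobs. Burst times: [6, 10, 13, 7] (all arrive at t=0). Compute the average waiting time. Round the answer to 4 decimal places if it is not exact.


FCFS order (as given): [6, 10, 13, 7]
Waiting times:
  Job 1: wait = 0
  Job 2: wait = 6
  Job 3: wait = 16
  Job 4: wait = 29
Sum of waiting times = 51
Average waiting time = 51/4 = 12.75

12.75


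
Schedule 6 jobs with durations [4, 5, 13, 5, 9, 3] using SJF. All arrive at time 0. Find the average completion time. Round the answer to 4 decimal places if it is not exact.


SJF order (ascending): [3, 4, 5, 5, 9, 13]
Completion times:
  Job 1: burst=3, C=3
  Job 2: burst=4, C=7
  Job 3: burst=5, C=12
  Job 4: burst=5, C=17
  Job 5: burst=9, C=26
  Job 6: burst=13, C=39
Average completion = 104/6 = 17.3333

17.3333


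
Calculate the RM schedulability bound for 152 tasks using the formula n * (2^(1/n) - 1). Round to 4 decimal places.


Compute 2^(1/152) = 1.0045705923
Subtract 1: 1.0045705923 - 1 = 0.0045705923
Multiply by n: 152 * 0.0045705923 = 0.6947300296
Round to 4 dp: 0.6947

0.6947


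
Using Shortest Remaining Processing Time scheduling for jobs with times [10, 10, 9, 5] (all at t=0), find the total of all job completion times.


Since all jobs arrive at t=0, SRPT equals SPT ordering.
SPT order: [5, 9, 10, 10]
Completion times:
  Job 1: p=5, C=5
  Job 2: p=9, C=14
  Job 3: p=10, C=24
  Job 4: p=10, C=34
Total completion time = 5 + 14 + 24 + 34 = 77

77


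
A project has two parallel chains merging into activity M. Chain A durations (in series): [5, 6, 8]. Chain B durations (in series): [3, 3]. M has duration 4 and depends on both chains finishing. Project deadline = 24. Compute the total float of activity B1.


Forward pass: ES(B1) = sum of predecessors on chain B = 0
EF = ES + duration = 0 + 3 = 3
Backward pass: LF(M) = deadline = 24; LS(M) = 24 - 4 = 20
LF(B1) = LS(M) - sum(successors on chain B) = 20 - 3 = 17
LS = LF - duration = 17 - 3 = 14
Total float = LS - ES = 14 - 0 = 14

14


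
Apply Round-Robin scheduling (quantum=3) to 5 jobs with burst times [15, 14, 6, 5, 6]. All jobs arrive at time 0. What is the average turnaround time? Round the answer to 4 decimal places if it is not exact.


Time quantum = 3
Execution trace:
  J1 runs 3 units, time = 3
  J2 runs 3 units, time = 6
  J3 runs 3 units, time = 9
  J4 runs 3 units, time = 12
  J5 runs 3 units, time = 15
  J1 runs 3 units, time = 18
  J2 runs 3 units, time = 21
  J3 runs 3 units, time = 24
  J4 runs 2 units, time = 26
  J5 runs 3 units, time = 29
  J1 runs 3 units, time = 32
  J2 runs 3 units, time = 35
  J1 runs 3 units, time = 38
  J2 runs 3 units, time = 41
  J1 runs 3 units, time = 44
  J2 runs 2 units, time = 46
Finish times: [44, 46, 24, 26, 29]
Average turnaround = 169/5 = 33.8

33.8


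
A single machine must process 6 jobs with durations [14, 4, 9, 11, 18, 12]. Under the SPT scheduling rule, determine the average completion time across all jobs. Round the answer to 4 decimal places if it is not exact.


Sort jobs by processing time (SPT order): [4, 9, 11, 12, 14, 18]
Compute completion times sequentially:
  Job 1: processing = 4, completes at 4
  Job 2: processing = 9, completes at 13
  Job 3: processing = 11, completes at 24
  Job 4: processing = 12, completes at 36
  Job 5: processing = 14, completes at 50
  Job 6: processing = 18, completes at 68
Sum of completion times = 195
Average completion time = 195/6 = 32.5

32.5


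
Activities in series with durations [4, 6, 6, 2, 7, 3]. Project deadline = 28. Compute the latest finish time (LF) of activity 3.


LF(activity 3) = deadline - sum of successor durations
Successors: activities 4 through 6 with durations [2, 7, 3]
Sum of successor durations = 12
LF = 28 - 12 = 16

16


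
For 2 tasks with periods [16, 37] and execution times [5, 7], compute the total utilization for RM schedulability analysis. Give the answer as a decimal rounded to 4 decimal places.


Compute individual utilizations (exact fractions):
  Task 1: C/T = 5/16 (approx. 0.3125)
  Task 2: C/T = 7/37 (approx. 0.1892)
Total utilization U = 5/16 + 7/37 = 297/592
Rounded to 4 decimal places: U = 0.5017
RM (Liu & Layland) bound for 2 tasks = 0.828427; compare with U = 297/592 (approx. 0.501689)
U <= bound, so schedulable by RM sufficient condition.

0.5017


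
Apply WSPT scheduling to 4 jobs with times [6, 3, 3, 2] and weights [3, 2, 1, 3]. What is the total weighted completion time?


Compute p/w ratios and sort ascending (WSPT): [(2, 3), (3, 2), (6, 3), (3, 1)]
Compute weighted completion times:
  Job (p=2,w=3): C=2, w*C=3*2=6
  Job (p=3,w=2): C=5, w*C=2*5=10
  Job (p=6,w=3): C=11, w*C=3*11=33
  Job (p=3,w=1): C=14, w*C=1*14=14
Total weighted completion time = 63

63


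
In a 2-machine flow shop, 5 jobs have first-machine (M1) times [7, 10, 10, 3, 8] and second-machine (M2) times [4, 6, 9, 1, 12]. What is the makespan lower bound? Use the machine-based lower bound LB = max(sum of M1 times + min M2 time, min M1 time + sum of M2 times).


LB1 = sum(M1 times) + min(M2 times) = 38 + 1 = 39
LB2 = min(M1 times) + sum(M2 times) = 3 + 32 = 35
Lower bound = max(LB1, LB2) = max(39, 35) = 39

39


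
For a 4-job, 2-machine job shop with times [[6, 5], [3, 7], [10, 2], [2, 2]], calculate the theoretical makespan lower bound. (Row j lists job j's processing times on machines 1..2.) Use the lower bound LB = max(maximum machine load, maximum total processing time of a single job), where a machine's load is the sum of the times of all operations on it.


Machine loads:
  Machine 1: 6 + 3 + 10 + 2 = 21
  Machine 2: 5 + 7 + 2 + 2 = 16
Max machine load = 21
Job totals:
  Job 1: 11
  Job 2: 10
  Job 3: 12
  Job 4: 4
Max job total = 12
Lower bound = max(21, 12) = 21

21


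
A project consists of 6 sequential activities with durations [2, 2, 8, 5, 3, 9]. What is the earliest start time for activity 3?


Activity 3 starts after activities 1 through 2 complete.
Predecessor durations: [2, 2]
ES = 2 + 2 = 4

4


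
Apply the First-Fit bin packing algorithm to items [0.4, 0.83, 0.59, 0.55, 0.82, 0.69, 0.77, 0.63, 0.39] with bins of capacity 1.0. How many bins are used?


Place items sequentially using First-Fit:
  Item 0.4 -> new Bin 1
  Item 0.83 -> new Bin 2
  Item 0.59 -> Bin 1 (now 0.99)
  Item 0.55 -> new Bin 3
  Item 0.82 -> new Bin 4
  Item 0.69 -> new Bin 5
  Item 0.77 -> new Bin 6
  Item 0.63 -> new Bin 7
  Item 0.39 -> Bin 3 (now 0.94)
Total bins used = 7

7


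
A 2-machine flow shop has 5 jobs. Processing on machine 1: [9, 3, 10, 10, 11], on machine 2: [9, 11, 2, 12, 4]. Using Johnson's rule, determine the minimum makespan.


Apply Johnson's rule:
  Group 1 (a <= b): [(2, 3, 11), (1, 9, 9), (4, 10, 12)]
  Group 2 (a > b): [(5, 11, 4), (3, 10, 2)]
Optimal job order: [2, 1, 4, 5, 3]
Schedule:
  Job 2: M1 done at 3, M2 done at 14
  Job 1: M1 done at 12, M2 done at 23
  Job 4: M1 done at 22, M2 done at 35
  Job 5: M1 done at 33, M2 done at 39
  Job 3: M1 done at 43, M2 done at 45
Makespan = 45

45


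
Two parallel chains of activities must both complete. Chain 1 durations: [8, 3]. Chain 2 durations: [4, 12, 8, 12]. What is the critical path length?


Path A total = 8 + 3 = 11
Path B total = 4 + 12 + 8 + 12 = 36
Critical path = longest path = max(11, 36) = 36

36


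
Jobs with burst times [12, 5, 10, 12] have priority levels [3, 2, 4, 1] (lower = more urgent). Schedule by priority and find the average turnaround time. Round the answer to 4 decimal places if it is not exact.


Sort by priority (ascending = highest first):
Order: [(1, 12), (2, 5), (3, 12), (4, 10)]
Completion times:
  Priority 1, burst=12, C=12
  Priority 2, burst=5, C=17
  Priority 3, burst=12, C=29
  Priority 4, burst=10, C=39
Average turnaround = 97/4 = 24.25

24.25


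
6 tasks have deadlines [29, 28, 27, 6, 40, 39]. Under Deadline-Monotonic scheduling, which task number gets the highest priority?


Sort tasks by relative deadline (ascending):
  Task 4: deadline = 6
  Task 3: deadline = 27
  Task 2: deadline = 28
  Task 1: deadline = 29
  Task 6: deadline = 39
  Task 5: deadline = 40
Priority order (highest first): [4, 3, 2, 1, 6, 5]
Highest priority task = 4

4


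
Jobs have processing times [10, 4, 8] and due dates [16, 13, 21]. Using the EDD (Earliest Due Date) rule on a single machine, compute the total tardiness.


Sort by due date (EDD order): [(4, 13), (10, 16), (8, 21)]
Compute completion times and tardiness:
  Job 1: p=4, d=13, C=4, tardiness=max(0,4-13)=0
  Job 2: p=10, d=16, C=14, tardiness=max(0,14-16)=0
  Job 3: p=8, d=21, C=22, tardiness=max(0,22-21)=1
Total tardiness = 1

1


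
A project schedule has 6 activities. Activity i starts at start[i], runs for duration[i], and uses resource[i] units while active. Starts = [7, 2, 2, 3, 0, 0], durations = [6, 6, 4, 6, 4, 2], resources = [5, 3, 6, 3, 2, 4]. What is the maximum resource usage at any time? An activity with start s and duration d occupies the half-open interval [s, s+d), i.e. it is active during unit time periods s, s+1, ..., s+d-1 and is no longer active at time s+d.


Each activity i is active on [start_i, start_i + duration_i).
Compute total resource usage per time slot:
  t=0: active resources = [2, 4], total = 6
  t=1: active resources = [2, 4], total = 6
  t=2: active resources = [3, 6, 2], total = 11
  t=3: active resources = [3, 6, 3, 2], total = 14
  t=4: active resources = [3, 6, 3], total = 12
  t=5: active resources = [3, 6, 3], total = 12
  t=6: active resources = [3, 3], total = 6
  t=7: active resources = [5, 3, 3], total = 11
  t=8: active resources = [5, 3], total = 8
  t=9: active resources = [5], total = 5
  t=10: active resources = [5], total = 5
  t=11: active resources = [5], total = 5
  t=12: active resources = [5], total = 5
Peak resource demand = 14

14


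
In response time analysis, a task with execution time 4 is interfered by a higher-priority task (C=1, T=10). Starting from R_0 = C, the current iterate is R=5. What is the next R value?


R_next = C + ceil(R_prev / T_hp) * C_hp
ceil(5 / 10) = ceil(0.5) = 1
Interference = 1 * 1 = 1
R_next = 4 + 1 = 5
R_next = R_prev, so the iteration has converged (response time = 5).

5


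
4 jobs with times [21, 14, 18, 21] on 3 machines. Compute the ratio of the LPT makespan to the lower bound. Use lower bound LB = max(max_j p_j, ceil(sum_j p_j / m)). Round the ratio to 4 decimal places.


LPT order: [21, 21, 18, 14]
Machine loads after assignment: [21, 21, 32]
LPT makespan = 32
Lower bound = max(max_job, ceil(total/3)) = max(21, 25) = 25
Ratio = 32 / 25 = 1.28

1.28


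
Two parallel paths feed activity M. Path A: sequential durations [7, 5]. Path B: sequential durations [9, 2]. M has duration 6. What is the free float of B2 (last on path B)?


ES(B2) = sum of predecessors on chain B = 9
EF(B2) = ES + duration = 9 + 2 = 11
Successor of B2 is M. ES(M) = max(sum(A), sum(B)) = max(12, 11) = 12
Free float = ES(successor) - EF(current) = 12 - 11 = 1

1


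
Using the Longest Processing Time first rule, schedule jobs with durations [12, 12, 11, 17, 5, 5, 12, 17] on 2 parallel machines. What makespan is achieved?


Sort jobs in decreasing order (LPT): [17, 17, 12, 12, 12, 11, 5, 5]
Assign each job to the least loaded machine:
  Machine 1: jobs [17, 12, 12, 5], load = 46
  Machine 2: jobs [17, 12, 11, 5], load = 45
Makespan = max load = 46

46


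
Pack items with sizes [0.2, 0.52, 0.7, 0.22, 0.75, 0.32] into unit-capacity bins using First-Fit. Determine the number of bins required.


Place items sequentially using First-Fit:
  Item 0.2 -> new Bin 1
  Item 0.52 -> Bin 1 (now 0.72)
  Item 0.7 -> new Bin 2
  Item 0.22 -> Bin 1 (now 0.94)
  Item 0.75 -> new Bin 3
  Item 0.32 -> new Bin 4
Total bins used = 4

4


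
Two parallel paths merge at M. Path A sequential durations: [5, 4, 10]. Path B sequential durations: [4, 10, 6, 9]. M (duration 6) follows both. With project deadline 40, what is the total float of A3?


Forward pass: ES(A3) = sum of predecessors on chain A = 9
EF = ES + duration = 9 + 10 = 19
Backward pass: LF(M) = deadline = 40; LS(M) = 40 - 6 = 34
LF(A3) = LS(M) - sum(successors on chain A) = 34 - 0 = 34
LS = LF - duration = 34 - 10 = 24
Total float = LS - ES = 24 - 9 = 15

15


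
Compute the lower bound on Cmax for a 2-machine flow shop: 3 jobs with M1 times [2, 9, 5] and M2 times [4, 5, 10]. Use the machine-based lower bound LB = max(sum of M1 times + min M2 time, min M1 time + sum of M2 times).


LB1 = sum(M1 times) + min(M2 times) = 16 + 4 = 20
LB2 = min(M1 times) + sum(M2 times) = 2 + 19 = 21
Lower bound = max(LB1, LB2) = max(20, 21) = 21

21


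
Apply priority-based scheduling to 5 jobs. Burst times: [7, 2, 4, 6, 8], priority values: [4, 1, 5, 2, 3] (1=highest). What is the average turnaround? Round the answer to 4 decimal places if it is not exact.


Sort by priority (ascending = highest first):
Order: [(1, 2), (2, 6), (3, 8), (4, 7), (5, 4)]
Completion times:
  Priority 1, burst=2, C=2
  Priority 2, burst=6, C=8
  Priority 3, burst=8, C=16
  Priority 4, burst=7, C=23
  Priority 5, burst=4, C=27
Average turnaround = 76/5 = 15.2

15.2


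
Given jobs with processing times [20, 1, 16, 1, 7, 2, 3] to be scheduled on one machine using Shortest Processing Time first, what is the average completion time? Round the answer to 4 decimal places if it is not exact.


Sort jobs by processing time (SPT order): [1, 1, 2, 3, 7, 16, 20]
Compute completion times sequentially:
  Job 1: processing = 1, completes at 1
  Job 2: processing = 1, completes at 2
  Job 3: processing = 2, completes at 4
  Job 4: processing = 3, completes at 7
  Job 5: processing = 7, completes at 14
  Job 6: processing = 16, completes at 30
  Job 7: processing = 20, completes at 50
Sum of completion times = 108
Average completion time = 108/7 = 15.4286

15.4286


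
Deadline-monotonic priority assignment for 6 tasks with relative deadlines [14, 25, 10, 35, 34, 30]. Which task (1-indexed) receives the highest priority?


Sort tasks by relative deadline (ascending):
  Task 3: deadline = 10
  Task 1: deadline = 14
  Task 2: deadline = 25
  Task 6: deadline = 30
  Task 5: deadline = 34
  Task 4: deadline = 35
Priority order (highest first): [3, 1, 2, 6, 5, 4]
Highest priority task = 3

3


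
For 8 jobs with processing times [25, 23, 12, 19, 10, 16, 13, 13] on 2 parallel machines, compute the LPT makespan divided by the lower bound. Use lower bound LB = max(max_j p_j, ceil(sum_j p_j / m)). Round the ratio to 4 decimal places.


LPT order: [25, 23, 19, 16, 13, 13, 12, 10]
Machine loads after assignment: [66, 65]
LPT makespan = 66
Lower bound = max(max_job, ceil(total/2)) = max(25, 66) = 66
Ratio = 66 / 66 = 1.0

1.0


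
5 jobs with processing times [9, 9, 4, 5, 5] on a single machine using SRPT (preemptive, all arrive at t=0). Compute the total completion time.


Since all jobs arrive at t=0, SRPT equals SPT ordering.
SPT order: [4, 5, 5, 9, 9]
Completion times:
  Job 1: p=4, C=4
  Job 2: p=5, C=9
  Job 3: p=5, C=14
  Job 4: p=9, C=23
  Job 5: p=9, C=32
Total completion time = 4 + 9 + 14 + 23 + 32 = 82

82


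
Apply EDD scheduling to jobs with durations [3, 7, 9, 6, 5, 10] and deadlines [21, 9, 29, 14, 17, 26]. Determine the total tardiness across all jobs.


Sort by due date (EDD order): [(7, 9), (6, 14), (5, 17), (3, 21), (10, 26), (9, 29)]
Compute completion times and tardiness:
  Job 1: p=7, d=9, C=7, tardiness=max(0,7-9)=0
  Job 2: p=6, d=14, C=13, tardiness=max(0,13-14)=0
  Job 3: p=5, d=17, C=18, tardiness=max(0,18-17)=1
  Job 4: p=3, d=21, C=21, tardiness=max(0,21-21)=0
  Job 5: p=10, d=26, C=31, tardiness=max(0,31-26)=5
  Job 6: p=9, d=29, C=40, tardiness=max(0,40-29)=11
Total tardiness = 17

17


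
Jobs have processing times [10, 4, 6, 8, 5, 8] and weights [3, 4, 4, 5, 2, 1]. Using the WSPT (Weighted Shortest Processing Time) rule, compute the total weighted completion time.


Compute p/w ratios and sort ascending (WSPT): [(4, 4), (6, 4), (8, 5), (5, 2), (10, 3), (8, 1)]
Compute weighted completion times:
  Job (p=4,w=4): C=4, w*C=4*4=16
  Job (p=6,w=4): C=10, w*C=4*10=40
  Job (p=8,w=5): C=18, w*C=5*18=90
  Job (p=5,w=2): C=23, w*C=2*23=46
  Job (p=10,w=3): C=33, w*C=3*33=99
  Job (p=8,w=1): C=41, w*C=1*41=41
Total weighted completion time = 332

332


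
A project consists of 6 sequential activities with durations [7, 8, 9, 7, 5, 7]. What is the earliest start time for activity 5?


Activity 5 starts after activities 1 through 4 complete.
Predecessor durations: [7, 8, 9, 7]
ES = 7 + 8 + 9 + 7 = 31

31
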